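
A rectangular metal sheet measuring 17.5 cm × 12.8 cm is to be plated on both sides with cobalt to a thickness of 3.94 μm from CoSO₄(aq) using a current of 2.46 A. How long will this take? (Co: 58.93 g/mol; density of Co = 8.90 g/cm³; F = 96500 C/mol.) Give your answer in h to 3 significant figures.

0.581 h

Plated area = 2 × 17.5 × 12.8 = 448.0 cm²
Volume = 448.0 × 3.94×10⁻⁴ cm = 0.1765 cm³
m(Co) = 0.1765 × 8.90 = 1.571 g
n(Co) = 1.571 / 58.93 = 0.02666 mol; n(e⁻) = 2 × 0.02666 = 0.05332 mol
Q = 0.05332 × 96500 = 5145 C
t = 5145 / 2.46 = 2091 s = 0.581 h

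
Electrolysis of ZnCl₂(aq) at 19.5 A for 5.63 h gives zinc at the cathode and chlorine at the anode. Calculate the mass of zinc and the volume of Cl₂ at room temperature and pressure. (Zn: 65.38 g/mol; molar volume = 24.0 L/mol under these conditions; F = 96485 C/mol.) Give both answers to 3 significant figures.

Q = 19.5 × 20268 = 3.952×10^5 C; n(e⁻) = 3.952×10^5 / 96485 = 4.096 mol
Cathode: Zn²⁺ + 2e⁻ → Zn → n(Zn) = 4.096/2 = 2.048 mol → 134 g
Anode: 2Cl⁻ → Cl₂ + 2e⁻ → n(Cl₂) = 4.096/2 = 2.048 mol → 49.2 L

134 g Zn; 49.2 L Cl₂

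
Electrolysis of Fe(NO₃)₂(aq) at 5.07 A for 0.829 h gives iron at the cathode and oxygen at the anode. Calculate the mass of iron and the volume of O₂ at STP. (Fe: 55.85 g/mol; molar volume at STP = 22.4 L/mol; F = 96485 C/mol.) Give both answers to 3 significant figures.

4.38 g Fe; 0.878 L O₂

Q = 5.07 × 2984.4 = 15130 C; n(e⁻) = 15130 / 96485 = 0.1568 mol
Cathode: Fe²⁺ + 2e⁻ → Fe → n(Fe) = 0.1568/2 = 0.07840 mol → 4.38 g
Anode: 2H₂O → O₂ + 4H⁺ + 4e⁻ → n(O₂) = 0.1568/4 = 0.03920 mol → 0.878 L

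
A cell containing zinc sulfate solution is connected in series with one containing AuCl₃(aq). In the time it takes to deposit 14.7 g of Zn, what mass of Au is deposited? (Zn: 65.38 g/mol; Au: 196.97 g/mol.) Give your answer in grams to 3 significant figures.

29.5 g

n(Zn) = 14.7 / 65.38 = 0.2248 mol
Zn²⁺ + 2e⁻ → Zn, so n(e⁻) = 2 × 0.2248 = 0.4496 mol
Since the cells are in series, n(e⁻) in the Au cell is also 0.4496 mol.
Au³⁺ + 3e⁻ → Au, so n(Au) = 0.4496 / 3 = 0.1499 mol
m(Au) = 0.1499 × 196.97 = 29.5 g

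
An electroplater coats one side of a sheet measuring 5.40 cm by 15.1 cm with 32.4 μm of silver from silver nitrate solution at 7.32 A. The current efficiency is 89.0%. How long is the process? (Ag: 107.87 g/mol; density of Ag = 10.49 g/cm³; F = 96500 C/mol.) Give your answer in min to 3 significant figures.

Plated area = 5.40 × 15.1 = 81.54 cm²
Volume = 81.54 × 32.4×10⁻⁴ cm = 0.2642 cm³
m(Ag) = 0.2642 × 10.49 = 2.771 g
n(Ag) = 2.771 / 107.87 = 0.02569 mol; n(e⁻) = 0.02569 mol
Q = 0.02569 × 96500 / 0.890 = 2785 C
t = 2785 / 7.32 = 380.5 s = 6.34 min

6.34 min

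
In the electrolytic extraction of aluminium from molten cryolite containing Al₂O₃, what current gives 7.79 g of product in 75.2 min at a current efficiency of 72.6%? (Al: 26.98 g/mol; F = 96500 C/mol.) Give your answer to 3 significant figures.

25.5 A

n(Al) = 7.79 / 26.98 = 0.2887 mol
Al³⁺ + 3e⁻ → Al, so n(e⁻) = 3 × 0.2887 = 0.8661 mol
Q = 0.8661 × 96500 / 0.726 = 1.151×10^5 C
I = Q / t = 1.151×10^5 / 4512 s = 25.5 A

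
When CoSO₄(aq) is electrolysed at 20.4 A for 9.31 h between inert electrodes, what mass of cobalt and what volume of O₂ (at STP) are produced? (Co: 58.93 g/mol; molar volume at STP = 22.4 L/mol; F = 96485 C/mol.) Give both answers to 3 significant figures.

209 g Co; 39.7 L O₂

Q = 20.4 × 33516 = 6.837×10^5 C; n(e⁻) = 6.837×10^5 / 96485 = 7.086 mol
Cathode: Co²⁺ + 2e⁻ → Co → n(Co) = 7.086/2 = 3.543 mol → 209 g
Anode: 2H₂O → O₂ + 4H⁺ + 4e⁻ → n(O₂) = 7.086/4 = 1.772 mol → 39.7 L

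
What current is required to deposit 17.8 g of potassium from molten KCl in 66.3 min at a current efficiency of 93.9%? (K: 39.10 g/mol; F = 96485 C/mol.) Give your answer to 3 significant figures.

11.8 A

n(K) = 17.8 / 39.10 = 0.4552 mol
K⁺ + e⁻ → K, so n(e⁻) = 0.4552 mol
Q = 0.4552 × 96485 / 0.939 = 46770 C
I = Q / t = 46770 / 3978 s = 11.8 A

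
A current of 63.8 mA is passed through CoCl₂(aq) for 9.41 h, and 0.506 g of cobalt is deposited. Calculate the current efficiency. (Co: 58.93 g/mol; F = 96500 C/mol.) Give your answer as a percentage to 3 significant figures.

Q = 0.0638 × 33876 = 2161 C
n(e⁻) = 2161 / 96500 = 0.02239 mol
Co²⁺ + 2e⁻ → Co, so theoretical n(Co) = 0.01120 mol → 0.6600 g
Efficiency = 0.506 / 0.6600 = 0.7667 = 76.7%

76.7%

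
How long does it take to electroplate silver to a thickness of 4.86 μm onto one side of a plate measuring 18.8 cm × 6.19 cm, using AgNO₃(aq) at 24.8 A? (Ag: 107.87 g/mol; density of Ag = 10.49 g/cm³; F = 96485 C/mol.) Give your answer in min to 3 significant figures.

Plated area = 18.8 × 6.19 = 116.4 cm²
Volume = 116.4 × 4.86×10⁻⁴ cm = 0.05657 cm³
m(Ag) = 0.05657 × 10.49 = 0.5934 g
n(Ag) = 0.5934 / 107.87 = 0.005501 mol; n(e⁻) = 0.005501 mol
Q = 0.005501 × 96485 = 530.8 C
t = 530.8 / 24.8 = 21.40 s = 0.357 min

0.357 min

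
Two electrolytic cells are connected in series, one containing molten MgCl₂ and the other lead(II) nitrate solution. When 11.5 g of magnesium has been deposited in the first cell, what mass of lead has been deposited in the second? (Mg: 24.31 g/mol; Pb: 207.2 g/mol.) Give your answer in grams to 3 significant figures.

98.0 g

n(Mg) = 11.5 / 24.31 = 0.4731 mol
Mg²⁺ + 2e⁻ → Mg, so n(e⁻) = 2 × 0.4731 = 0.9462 mol
In series, the same 0.9462 mol of electrons flows through the second cell.
Pb²⁺ + 2e⁻ → Pb, so n(Pb) = 0.9462 / 2 = 0.4731 mol
m(Pb) = 0.4731 × 207.2 = 98.0 g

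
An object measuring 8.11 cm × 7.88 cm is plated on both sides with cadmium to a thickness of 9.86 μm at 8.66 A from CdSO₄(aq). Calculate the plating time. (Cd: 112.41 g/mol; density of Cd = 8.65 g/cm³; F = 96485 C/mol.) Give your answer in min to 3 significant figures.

Plated area = 2 × 8.11 × 7.88 = 127.8 cm²
Volume = 127.8 × 9.86×10⁻⁴ cm = 0.1260 cm³
m(Cd) = 0.1260 × 8.65 = 1.090 g
n(Cd) = 1.090 / 112.41 = 0.009697 mol; n(e⁻) = 2 × 0.009697 = 0.01939 mol
Q = 0.01939 × 96485 = 1871 C
t = 1871 / 8.66 = 216.1 s = 3.60 min

3.60 min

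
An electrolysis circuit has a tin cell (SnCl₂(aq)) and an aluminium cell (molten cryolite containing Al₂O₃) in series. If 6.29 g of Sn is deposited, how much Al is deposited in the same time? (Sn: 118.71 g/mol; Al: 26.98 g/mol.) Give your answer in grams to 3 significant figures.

0.953 g

n(Sn) = 6.29 / 118.71 = 0.05299 mol
Sn²⁺ + 2e⁻ → Sn, so n(e⁻) = 2 × 0.05299 = 0.1060 mol
Same current for the same time ⇒ same n(e⁻) = 0.1060 mol in both cells.
Al³⁺ + 3e⁻ → Al, so n(Al) = 0.1060 / 3 = 0.03533 mol
m(Al) = 0.03533 × 26.98 = 0.953 g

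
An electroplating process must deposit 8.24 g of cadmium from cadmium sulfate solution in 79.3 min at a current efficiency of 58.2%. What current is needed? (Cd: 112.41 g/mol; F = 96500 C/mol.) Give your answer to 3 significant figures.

n(Cd) = 8.24 / 112.41 = 0.07330 mol
Cd²⁺ + 2e⁻ → Cd, so n(e⁻) = 2 × 0.07330 = 0.1466 mol
Q = 0.1466 × 96500 / 0.582 = 24310 C
I = Q / t = 24310 / 4758 s = 5.11 A

5.11 A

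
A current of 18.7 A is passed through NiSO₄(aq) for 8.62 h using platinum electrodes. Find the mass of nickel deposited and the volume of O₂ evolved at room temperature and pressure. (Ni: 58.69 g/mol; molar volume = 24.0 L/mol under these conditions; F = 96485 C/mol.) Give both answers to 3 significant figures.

Q = 18.7 × 31032 = 5.803×10^5 C; n(e⁻) = 5.803×10^5 / 96485 = 6.014 mol
Cathode: Ni²⁺ + 2e⁻ → Ni → n(Ni) = 6.014/2 = 3.007 mol → 176 g
Anode: 2H₂O → O₂ + 4H⁺ + 4e⁻ → n(O₂) = 6.014/4 = 1.504 mol → 36.1 L

176 g Ni; 36.1 L O₂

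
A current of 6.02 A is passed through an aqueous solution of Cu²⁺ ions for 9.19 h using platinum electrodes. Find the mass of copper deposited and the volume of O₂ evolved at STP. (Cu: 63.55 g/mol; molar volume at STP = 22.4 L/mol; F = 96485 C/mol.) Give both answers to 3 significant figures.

65.6 g Cu; 11.6 L O₂

Q = 6.02 × 33084 = 1.992×10^5 C; n(e⁻) = 1.992×10^5 / 96485 = 2.065 mol
Cathode: Cu²⁺ + 2e⁻ → Cu → n(Cu) = 2.065/2 = 1.033 mol → 65.6 g
Anode: 2H₂O → O₂ + 4H⁺ + 4e⁻ → n(O₂) = 2.065/4 = 0.5163 mol → 11.6 L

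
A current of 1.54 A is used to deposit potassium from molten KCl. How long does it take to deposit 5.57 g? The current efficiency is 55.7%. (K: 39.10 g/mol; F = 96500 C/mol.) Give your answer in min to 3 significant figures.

n(K) = 5.57 / 39.10 = 0.1425 mol
K⁺ + e⁻ → K, so n(e⁻) = 0.1425 mol
Q = 0.1425 × 96500 / 0.557 = 24690 C
t = Q / I = 24690 / 1.54 = 16030 s = 267 min

267 min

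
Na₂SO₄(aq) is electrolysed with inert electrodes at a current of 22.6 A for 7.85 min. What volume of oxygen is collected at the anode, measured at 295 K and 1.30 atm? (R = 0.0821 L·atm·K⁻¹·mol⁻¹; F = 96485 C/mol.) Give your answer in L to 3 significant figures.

0.514 L

Q = 22.6 A × 471 s = 10640 C
n(e⁻) = 10640 / 96485 = 0.1103 mol
2H₂O → O₂ + 4H⁺ + 4e⁻, so n(O₂) = 0.1103 / 4 = 0.02758 mol
V = nRT/P = 0.02758 × 0.0821 × 295 / 1.30 = 0.5138 L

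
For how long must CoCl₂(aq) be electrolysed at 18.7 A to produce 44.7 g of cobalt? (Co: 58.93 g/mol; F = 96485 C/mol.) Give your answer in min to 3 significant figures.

n(Co) = 44.7 / 58.93 = 0.7585 mol
Co²⁺ + 2e⁻ → Co, so n(e⁻) = 2 × 0.7585 = 1.517 mol
Q = 1.517 × 96485 = 1.464×10^5 C
t = Q / I = 1.464×10^5 / 18.7 = 7829 s = 130 min

130 min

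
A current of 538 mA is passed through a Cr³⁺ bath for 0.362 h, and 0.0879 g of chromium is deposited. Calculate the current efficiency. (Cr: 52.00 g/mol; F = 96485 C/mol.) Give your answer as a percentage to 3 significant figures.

69.8%

Q = 0.538 × 1303.2 = 701.1 C
n(e⁻) = 701.1 / 96485 = 0.007266 mol
Cr³⁺ + 3e⁻ → Cr, so theoretical n(Cr) = 0.002422 mol → 0.1259 g
Efficiency = 0.0879 / 0.1259 = 0.6982 = 69.8%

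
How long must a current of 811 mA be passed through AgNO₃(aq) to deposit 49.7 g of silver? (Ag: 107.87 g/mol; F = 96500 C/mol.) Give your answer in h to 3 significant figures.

15.2 h

n(Ag) = 49.7 / 107.87 = 0.4607 mol
Ag⁺ + e⁻ → Ag, so n(e⁻) = 0.4607 mol
Q = 0.4607 × 96500 = 44460 C
t = Q / I = 44460 / 0.811 = 54820 s = 15.2 h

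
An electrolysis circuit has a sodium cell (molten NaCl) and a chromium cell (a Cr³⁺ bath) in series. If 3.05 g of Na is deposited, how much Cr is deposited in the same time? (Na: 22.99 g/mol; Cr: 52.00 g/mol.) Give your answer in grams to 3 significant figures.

2.30 g

n(Na) = 3.05 / 22.99 = 0.1327 mol
Na⁺ + e⁻ → Na, so n(e⁻) = 0.1327 mol
Same current for the same time ⇒ same n(e⁻) = 0.1327 mol in both cells.
Cr³⁺ + 3e⁻ → Cr, so n(Cr) = 0.1327 / 3 = 0.04423 mol
m(Cr) = 0.04423 × 52.00 = 2.30 g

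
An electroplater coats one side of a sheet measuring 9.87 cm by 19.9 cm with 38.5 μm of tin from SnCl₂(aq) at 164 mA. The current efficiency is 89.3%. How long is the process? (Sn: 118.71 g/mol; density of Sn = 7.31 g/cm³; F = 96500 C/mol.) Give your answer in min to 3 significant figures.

Plated area = 9.87 × 19.9 = 196.4 cm²
Volume = 196.4 × 38.5×10⁻⁴ cm = 0.7561 cm³
m(Sn) = 0.7561 × 7.31 = 5.527 g
n(Sn) = 5.527 / 118.71 = 0.04656 mol; n(e⁻) = 2 × 0.04656 = 0.09312 mol
Q = 0.09312 × 96500 / 0.893 = 10060 C
t = 10060 / 0.164 = 61340 s = 1020 min

1020 min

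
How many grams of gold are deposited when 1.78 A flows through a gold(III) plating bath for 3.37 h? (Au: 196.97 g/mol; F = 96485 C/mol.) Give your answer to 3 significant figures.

14.7 g

Charge passed = 1.78 × 12132 = 21590 C
n(e⁻) = 21590 / 96485 = 0.2238 mol
Au³⁺ + 3e⁻ → Au, so n(Au) = 0.2238 / 3 = 0.07460 mol
m = 0.07460 × 196.97 = 14.7 g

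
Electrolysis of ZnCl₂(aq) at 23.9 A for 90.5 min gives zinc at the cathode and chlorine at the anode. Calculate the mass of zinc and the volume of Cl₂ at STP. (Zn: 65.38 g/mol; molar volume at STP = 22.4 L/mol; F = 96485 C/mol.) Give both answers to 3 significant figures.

Q = 23.9 × 5430 = 1.298×10^5 C; n(e⁻) = 1.298×10^5 / 96485 = 1.345 mol
Cathode: Zn²⁺ + 2e⁻ → Zn → n(Zn) = 1.345/2 = 0.6725 mol → 44.0 g
Anode: 2Cl⁻ → Cl₂ + 2e⁻ → n(Cl₂) = 1.345/2 = 0.6725 mol → 15.1 L

44.0 g Zn; 15.1 L Cl₂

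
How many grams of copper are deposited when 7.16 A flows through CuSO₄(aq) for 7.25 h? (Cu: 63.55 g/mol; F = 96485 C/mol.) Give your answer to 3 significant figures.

Q = 7.16 A × 26100 s = 1.869×10^5 C
Moles of electrons = 1.869×10^5 / 96485 = 1.937 mol
Cu²⁺ + 2e⁻ → Cu, so n(Cu) = 1.937 / 2 = 0.9685 mol
m = 0.9685 × 63.55 = 61.5 g

61.5 g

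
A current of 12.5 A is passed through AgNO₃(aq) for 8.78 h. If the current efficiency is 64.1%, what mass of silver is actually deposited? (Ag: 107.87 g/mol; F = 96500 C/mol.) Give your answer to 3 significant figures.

Q = 12.5 × 31608 = 3.951×10^5 C
n(e⁻) = 3.951×10^5 / 96500 = 4.094 mol
Ag⁺ + e⁻ → Ag, so theoretical m(Ag) = 4.094 × 107.87 = 441.6 g
Actual mass = 64.1% × 441.6 = 283 g

283 g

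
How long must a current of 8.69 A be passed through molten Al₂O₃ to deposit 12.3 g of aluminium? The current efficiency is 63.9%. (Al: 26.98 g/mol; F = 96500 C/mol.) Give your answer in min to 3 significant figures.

396 min

n(Al) = 12.3 / 26.98 = 0.4559 mol
Al³⁺ + 3e⁻ → Al, so n(e⁻) = 3 × 0.4559 = 1.368 mol
Q = 1.368 × 96500 / 0.639 = 2.066×10^5 C
t = Q / I = 2.066×10^5 / 8.69 = 23770 s = 396 min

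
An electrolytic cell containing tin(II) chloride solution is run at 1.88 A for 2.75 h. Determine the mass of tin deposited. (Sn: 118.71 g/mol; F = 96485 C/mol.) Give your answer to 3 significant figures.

11.4 g

Q = It = 1.88 × 9900 = 18610 C
Moles of electrons = 18610 / 96485 = 0.1929 mol
Sn²⁺ + 2e⁻ → Sn, so n(Sn) = 0.1929 / 2 = 0.09645 mol
m = 0.09645 × 118.71 = 11.4 g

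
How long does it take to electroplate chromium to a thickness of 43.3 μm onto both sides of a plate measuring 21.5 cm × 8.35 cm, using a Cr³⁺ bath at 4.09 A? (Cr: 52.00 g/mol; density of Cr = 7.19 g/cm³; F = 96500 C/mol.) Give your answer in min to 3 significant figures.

Plated area = 2 × 21.5 × 8.35 = 359.1 cm²
Volume = 359.1 × 43.3×10⁻⁴ cm = 1.555 cm³
m(Cr) = 1.555 × 7.19 = 11.18 g
n(Cr) = 11.18 / 52.00 = 0.2150 mol; n(e⁻) = 3 × 0.2150 = 0.6450 mol
Q = 0.6450 × 96500 = 62240 C
t = 62240 / 4.09 = 15220 s = 254 min

254 min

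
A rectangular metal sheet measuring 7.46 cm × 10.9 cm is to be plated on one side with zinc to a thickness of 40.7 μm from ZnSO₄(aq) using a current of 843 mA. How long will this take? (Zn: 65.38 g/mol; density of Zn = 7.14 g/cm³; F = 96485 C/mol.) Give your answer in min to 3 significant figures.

138 min

Plated area = 7.46 × 10.9 = 81.31 cm²
Volume = 81.31 × 40.7×10⁻⁴ cm = 0.3309 cm³
m(Zn) = 0.3309 × 7.14 = 2.363 g
n(Zn) = 2.363 / 65.38 = 0.03614 mol; n(e⁻) = 2 × 0.03614 = 0.07228 mol
Q = 0.07228 × 96485 = 6974 C
t = 6974 / 0.843 = 8273 s = 138 min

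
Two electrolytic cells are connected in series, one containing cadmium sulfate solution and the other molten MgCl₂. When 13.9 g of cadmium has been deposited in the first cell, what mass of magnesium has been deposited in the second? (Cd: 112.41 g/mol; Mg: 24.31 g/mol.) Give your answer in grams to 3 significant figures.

3.01 g

n(Cd) = 13.9 / 112.41 = 0.1237 mol
Cd²⁺ + 2e⁻ → Cd, so n(e⁻) = 2 × 0.1237 = 0.2474 mol
In series, the same 0.2474 mol of electrons flows through the second cell.
Mg²⁺ + 2e⁻ → Mg, so n(Mg) = 0.2474 / 2 = 0.1237 mol
m(Mg) = 0.1237 × 24.31 = 3.01 g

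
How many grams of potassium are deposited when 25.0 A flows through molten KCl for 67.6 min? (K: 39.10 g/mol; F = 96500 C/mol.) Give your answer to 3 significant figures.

Q = 25.0 A × 4056 s = 1.014×10^5 C
Moles of electrons = 1.014×10^5 / 96500 = 1.051 mol
K⁺ + e⁻ → K, so n(K) = 1.051 mol
m = 1.051 × 39.10 = 41.1 g

41.1 g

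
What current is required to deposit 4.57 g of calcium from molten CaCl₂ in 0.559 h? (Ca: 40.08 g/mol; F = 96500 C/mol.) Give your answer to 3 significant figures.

10.9 A

n(Ca) = 4.57 / 40.08 = 0.1140 mol
Ca²⁺ + 2e⁻ → Ca, so n(e⁻) = 2 × 0.1140 = 0.2280 mol
Q = 0.2280 × 96500 = 22000 C
I = Q / t = 22000 / 2012.4 s = 10.9 A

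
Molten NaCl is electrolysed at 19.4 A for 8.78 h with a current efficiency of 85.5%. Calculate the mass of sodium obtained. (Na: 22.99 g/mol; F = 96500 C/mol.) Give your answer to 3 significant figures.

125 g

Q = 19.4 × 31608 = 6.132×10^5 C
n(e⁻) = 6.132×10^5 / 96500 = 6.354 mol
Na⁺ + e⁻ → Na, so theoretical m(Na) = 6.354 × 22.99 = 146.1 g
Actual mass = 85.5% × 146.1 = 125 g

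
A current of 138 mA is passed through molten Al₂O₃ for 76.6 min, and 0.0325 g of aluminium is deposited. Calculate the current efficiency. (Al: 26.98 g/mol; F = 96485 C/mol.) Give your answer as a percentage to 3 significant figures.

55.0%

Q = 0.138 × 4596 = 634.2 C
n(e⁻) = 634.2 / 96485 = 0.006573 mol
Al³⁺ + 3e⁻ → Al, so theoretical n(Al) = 0.002191 mol → 0.05911 g
Efficiency = 0.0325 / 0.05911 = 0.5498 = 55.0%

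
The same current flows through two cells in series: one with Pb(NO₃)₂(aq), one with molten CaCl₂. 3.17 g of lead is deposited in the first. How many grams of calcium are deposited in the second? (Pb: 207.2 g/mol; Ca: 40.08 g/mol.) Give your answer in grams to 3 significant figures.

n(Pb) = 3.17 / 207.2 = 0.01530 mol
Pb²⁺ + 2e⁻ → Pb, so n(e⁻) = 2 × 0.01530 = 0.03060 mol
In series, the same 0.03060 mol of electrons flows through the second cell.
Ca²⁺ + 2e⁻ → Ca, so n(Ca) = 0.03060 / 2 = 0.01530 mol
m(Ca) = 0.01530 × 40.08 = 0.613 g

0.613 g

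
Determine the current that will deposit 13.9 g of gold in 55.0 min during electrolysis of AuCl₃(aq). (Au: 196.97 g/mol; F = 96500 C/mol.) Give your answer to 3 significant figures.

n(Au) = 13.9 / 196.97 = 0.07057 mol
Au³⁺ + 3e⁻ → Au, so n(e⁻) = 3 × 0.07057 = 0.2117 mol
Q = 0.2117 × 96500 = 20430 C
I = Q / t = 20430 / 3300 s = 6.19 A

6.19 A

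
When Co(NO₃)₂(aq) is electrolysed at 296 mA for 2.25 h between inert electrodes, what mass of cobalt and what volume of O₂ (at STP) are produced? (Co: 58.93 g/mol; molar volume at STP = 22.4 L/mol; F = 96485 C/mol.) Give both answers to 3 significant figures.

Q = 0.296 × 8100 = 2398 C; n(e⁻) = 2398 / 96485 = 0.02485 mol
Cathode: Co²⁺ + 2e⁻ → Co → n(Co) = 0.02485/2 = 0.01243 mol → 0.732 g
Anode: 2H₂O → O₂ + 4H⁺ + 4e⁻ → n(O₂) = 0.02485/4 = 0.006213 mol → 0.139 L

0.732 g Co; 0.139 L O₂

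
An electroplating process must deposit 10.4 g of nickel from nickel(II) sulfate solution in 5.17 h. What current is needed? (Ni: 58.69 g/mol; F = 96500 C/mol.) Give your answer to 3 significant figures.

n(Ni) = 10.4 / 58.69 = 0.1772 mol
Ni²⁺ + 2e⁻ → Ni, so n(e⁻) = 2 × 0.1772 = 0.3544 mol
Q = 0.3544 × 96500 = 34200 C
I = Q / t = 34200 / 18612 s = 1.84 A

1.84 A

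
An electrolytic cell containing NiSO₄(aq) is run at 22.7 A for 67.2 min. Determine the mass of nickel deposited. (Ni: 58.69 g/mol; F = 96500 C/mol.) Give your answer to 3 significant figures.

27.8 g

Charge passed = 22.7 × 4032 = 91530 C
n(e⁻) = 91530 / 96500 = 0.9485 mol
Ni²⁺ + 2e⁻ → Ni, so n(Ni) = 0.9485 / 2 = 0.4743 mol
m = 0.4743 × 58.69 = 27.8 g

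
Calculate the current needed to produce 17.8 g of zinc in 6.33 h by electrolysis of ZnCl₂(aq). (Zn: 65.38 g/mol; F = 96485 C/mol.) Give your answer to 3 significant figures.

n(Zn) = 17.8 / 65.38 = 0.2723 mol
Zn²⁺ + 2e⁻ → Zn, so n(e⁻) = 2 × 0.2723 = 0.5446 mol
Q = 0.5446 × 96485 = 52550 C
I = Q / t = 52550 / 22788 s = 2.31 A

2.31 A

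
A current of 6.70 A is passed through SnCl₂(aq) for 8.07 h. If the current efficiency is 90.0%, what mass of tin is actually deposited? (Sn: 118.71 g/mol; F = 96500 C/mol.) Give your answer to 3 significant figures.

108 g

Q = 6.70 × 29052 = 1.946×10^5 C
n(e⁻) = 1.946×10^5 / 96500 = 2.017 mol
Sn²⁺ + 2e⁻ → Sn, so theoretical m(Sn) = 1.009 × 118.71 = 119.8 g
Actual mass = 90.0% × 119.8 = 108 g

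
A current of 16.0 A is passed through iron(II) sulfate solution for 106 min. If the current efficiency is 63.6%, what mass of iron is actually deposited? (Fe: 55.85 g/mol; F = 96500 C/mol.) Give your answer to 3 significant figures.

Q = 16.0 × 6360 = 1.018×10^5 C
n(e⁻) = 1.018×10^5 / 96500 = 1.055 mol
Fe²⁺ + 2e⁻ → Fe, so theoretical m(Fe) = 0.5275 × 55.85 = 29.46 g
Actual mass = 63.6% × 29.46 = 18.7 g

18.7 g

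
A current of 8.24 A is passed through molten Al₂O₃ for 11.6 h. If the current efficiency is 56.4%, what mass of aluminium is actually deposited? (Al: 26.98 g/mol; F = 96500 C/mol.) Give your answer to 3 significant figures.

Q = 8.24 × 41760 = 3.441×10^5 C
n(e⁻) = 3.441×10^5 / 96500 = 3.566 mol
Al³⁺ + 3e⁻ → Al, so theoretical m(Al) = 1.189 × 26.98 = 32.08 g
Actual mass = 56.4% × 32.08 = 18.1 g

18.1 g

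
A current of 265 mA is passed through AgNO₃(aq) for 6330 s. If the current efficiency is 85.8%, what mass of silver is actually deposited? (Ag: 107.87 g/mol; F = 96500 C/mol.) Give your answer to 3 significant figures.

Q = 0.265 × 6330 = 1677 C
n(e⁻) = 1677 / 96500 = 0.01738 mol
Ag⁺ + e⁻ → Ag, so theoretical m(Ag) = 0.01738 × 107.87 = 1.875 g
Actual mass = 85.8% × 1.875 = 1.61 g

1.61 g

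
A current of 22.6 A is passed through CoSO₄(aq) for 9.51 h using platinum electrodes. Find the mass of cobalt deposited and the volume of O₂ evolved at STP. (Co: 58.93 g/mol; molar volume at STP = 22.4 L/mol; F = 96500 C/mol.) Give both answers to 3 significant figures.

Q = 22.6 × 34236 = 7.737×10^5 C; n(e⁻) = 7.737×10^5 / 96500 = 8.018 mol
Cathode: Co²⁺ + 2e⁻ → Co → n(Co) = 8.018/2 = 4.009 mol → 236 g
Anode: 2H₂O → O₂ + 4H⁺ + 4e⁻ → n(O₂) = 8.018/4 = 2.005 mol → 44.9 L

236 g Co; 44.9 L O₂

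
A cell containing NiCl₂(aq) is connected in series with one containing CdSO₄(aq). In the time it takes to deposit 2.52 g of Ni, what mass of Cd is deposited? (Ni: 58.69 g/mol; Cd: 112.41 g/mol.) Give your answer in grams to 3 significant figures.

4.83 g

n(Ni) = 2.52 / 58.69 = 0.04294 mol
Ni²⁺ + 2e⁻ → Ni, so n(e⁻) = 2 × 0.04294 = 0.08588 mol
In series, the same 0.08588 mol of electrons flows through the second cell.
Cd²⁺ + 2e⁻ → Cd, so n(Cd) = 0.08588 / 2 = 0.04294 mol
m(Cd) = 0.04294 × 112.41 = 4.83 g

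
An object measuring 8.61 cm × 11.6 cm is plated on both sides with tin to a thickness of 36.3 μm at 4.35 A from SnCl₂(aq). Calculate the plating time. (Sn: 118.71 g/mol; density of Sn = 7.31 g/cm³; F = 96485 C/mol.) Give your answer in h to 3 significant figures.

Plated area = 2 × 8.61 × 11.6 = 199.8 cm²
Volume = 199.8 × 36.3×10⁻⁴ cm = 0.7253 cm³
m(Sn) = 0.7253 × 7.31 = 5.302 g
n(Sn) = 5.302 / 118.71 = 0.04466 mol; n(e⁻) = 2 × 0.04466 = 0.08932 mol
Q = 0.08932 × 96485 = 8618 C
t = 8618 / 4.35 = 1981 s = 0.550 h

0.550 h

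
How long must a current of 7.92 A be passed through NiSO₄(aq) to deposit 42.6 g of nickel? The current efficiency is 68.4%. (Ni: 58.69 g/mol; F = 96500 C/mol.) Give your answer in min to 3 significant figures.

431 min

n(Ni) = 42.6 / 58.69 = 0.7258 mol
Ni²⁺ + 2e⁻ → Ni, so n(e⁻) = 2 × 0.7258 = 1.452 mol
Q = 1.452 × 96500 / 0.684 = 2.049×10^5 C
t = Q / I = 2.049×10^5 / 7.92 = 25870 s = 431 min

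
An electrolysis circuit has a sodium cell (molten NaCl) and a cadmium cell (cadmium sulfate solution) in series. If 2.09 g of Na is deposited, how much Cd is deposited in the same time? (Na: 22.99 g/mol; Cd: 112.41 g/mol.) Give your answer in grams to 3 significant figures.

n(Na) = 2.09 / 22.99 = 0.09091 mol
Na⁺ + e⁻ → Na, so n(e⁻) = 0.09091 mol
In series, the same 0.09091 mol of electrons flows through the second cell.
Cd²⁺ + 2e⁻ → Cd, so n(Cd) = 0.09091 / 2 = 0.04546 mol
m(Cd) = 0.04546 × 112.41 = 5.11 g

5.11 g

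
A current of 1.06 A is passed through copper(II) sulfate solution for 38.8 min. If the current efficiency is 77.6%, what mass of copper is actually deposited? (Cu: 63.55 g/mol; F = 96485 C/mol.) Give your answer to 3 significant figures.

Q = 1.06 × 2328 = 2468 C
n(e⁻) = 2468 / 96485 = 0.02558 mol
Cu²⁺ + 2e⁻ → Cu, so theoretical m(Cu) = 0.01279 × 63.55 = 0.8128 g
Actual mass = 77.6% × 0.8128 = 0.631 g

0.631 g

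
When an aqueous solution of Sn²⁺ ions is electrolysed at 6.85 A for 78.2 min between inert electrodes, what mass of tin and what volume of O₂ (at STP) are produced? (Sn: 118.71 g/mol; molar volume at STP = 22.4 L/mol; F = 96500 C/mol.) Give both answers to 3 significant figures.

19.8 g Sn; 1.87 L O₂

Q = 6.85 × 4692 = 32140 C; n(e⁻) = 32140 / 96500 = 0.3331 mol
Cathode: Sn²⁺ + 2e⁻ → Sn → n(Sn) = 0.3331/2 = 0.1666 mol → 19.8 g
Anode: 2H₂O → O₂ + 4H⁺ + 4e⁻ → n(O₂) = 0.3331/4 = 0.08328 mol → 1.87 L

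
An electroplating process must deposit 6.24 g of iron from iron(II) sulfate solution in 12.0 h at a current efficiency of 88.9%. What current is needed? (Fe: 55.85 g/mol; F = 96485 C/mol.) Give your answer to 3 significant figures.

0.561 A

n(Fe) = 6.24 / 55.85 = 0.1117 mol
Fe²⁺ + 2e⁻ → Fe, so n(e⁻) = 2 × 0.1117 = 0.2234 mol
Q = 0.2234 × 96485 / 0.889 = 24250 C
I = Q / t = 24250 / 43200 s = 0.561 A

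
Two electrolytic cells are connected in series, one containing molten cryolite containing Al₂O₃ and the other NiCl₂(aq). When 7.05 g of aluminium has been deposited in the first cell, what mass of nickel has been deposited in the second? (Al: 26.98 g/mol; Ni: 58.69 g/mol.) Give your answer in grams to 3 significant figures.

n(Al) = 7.05 / 26.98 = 0.2613 mol
Al³⁺ + 3e⁻ → Al, so n(e⁻) = 3 × 0.2613 = 0.7839 mol
The cells are in series, so the same charge (and hence the same n(e⁻) = 0.7839 mol) passes through both.
Ni²⁺ + 2e⁻ → Ni, so n(Ni) = 0.7839 / 2 = 0.3920 mol
m(Ni) = 0.3920 × 58.69 = 23.0 g

23.0 g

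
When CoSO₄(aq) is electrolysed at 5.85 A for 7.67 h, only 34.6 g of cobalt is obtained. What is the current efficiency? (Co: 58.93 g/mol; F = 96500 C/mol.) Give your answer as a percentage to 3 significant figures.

70.2%

Q = 5.85 × 27612 = 1.615×10^5 C
n(e⁻) = 1.615×10^5 / 96500 = 1.674 mol
Co²⁺ + 2e⁻ → Co, so theoretical n(Co) = 0.8370 mol → 49.32 g
Efficiency = 34.6 / 49.32 = 0.7015 = 70.2%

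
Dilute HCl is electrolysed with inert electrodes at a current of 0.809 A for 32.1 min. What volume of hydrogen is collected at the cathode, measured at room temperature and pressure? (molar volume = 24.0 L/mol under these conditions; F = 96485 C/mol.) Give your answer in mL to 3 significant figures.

194 mL

Q = It = 0.809 × 1926 = 1558 C
Moles of electrons = 1558 / 96485 = 0.01615 mol
2H⁺ + 2e⁻ → H₂, so n(H₂) = 0.01615 / 2 = 0.008075 mol
V = 0.008075 × 24.0 = 0.1938 L
= 194 mL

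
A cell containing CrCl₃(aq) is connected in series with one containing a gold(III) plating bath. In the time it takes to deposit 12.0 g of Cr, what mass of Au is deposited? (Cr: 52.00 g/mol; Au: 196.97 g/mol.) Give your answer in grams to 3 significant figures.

n(Cr) = 12.0 / 52.00 = 0.2308 mol
Cr³⁺ + 3e⁻ → Cr, so n(e⁻) = 3 × 0.2308 = 0.6924 mol
The cells are in series, so the same charge (and hence the same n(e⁻) = 0.6924 mol) passes through both.
Au³⁺ + 3e⁻ → Au, so n(Au) = 0.6924 / 3 = 0.2308 mol
m(Au) = 0.2308 × 196.97 = 45.5 g

45.5 g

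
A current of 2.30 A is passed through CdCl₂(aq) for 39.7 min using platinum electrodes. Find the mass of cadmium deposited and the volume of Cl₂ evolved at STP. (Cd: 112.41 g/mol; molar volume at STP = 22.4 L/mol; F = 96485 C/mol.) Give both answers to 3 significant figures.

Q = 2.30 × 2382 = 5479 C; n(e⁻) = 5479 / 96485 = 0.05679 mol
Cathode: Cd²⁺ + 2e⁻ → Cd → n(Cd) = 0.05679/2 = 0.02840 mol → 3.19 g
Anode: 2Cl⁻ → Cl₂ + 2e⁻ → n(Cl₂) = 0.05679/2 = 0.02840 mol → 0.636 L

3.19 g Cd; 0.636 L Cl₂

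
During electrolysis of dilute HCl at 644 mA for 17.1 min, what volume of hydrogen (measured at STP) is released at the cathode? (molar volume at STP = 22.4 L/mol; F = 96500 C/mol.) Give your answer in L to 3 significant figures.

0.0767 L

Q = 0.644 A × 1026 s = 660.7 C
n(e⁻) = 660.7 / 96500 = 0.006847 mol
2H⁺ + 2e⁻ → H₂, so n(H₂) = 0.006847 / 2 = 0.003424 mol
V = 0.003424 × 22.4 = 0.07670 L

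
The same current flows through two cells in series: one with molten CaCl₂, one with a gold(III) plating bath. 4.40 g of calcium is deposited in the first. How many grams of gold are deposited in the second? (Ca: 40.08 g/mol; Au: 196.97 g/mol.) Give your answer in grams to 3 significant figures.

14.4 g

n(Ca) = 4.40 / 40.08 = 0.1098 mol
Ca²⁺ + 2e⁻ → Ca, so n(e⁻) = 2 × 0.1098 = 0.2196 mol
Same current for the same time ⇒ same n(e⁻) = 0.2196 mol in both cells.
Au³⁺ + 3e⁻ → Au, so n(Au) = 0.2196 / 3 = 0.07320 mol
m(Au) = 0.07320 × 196.97 = 14.4 g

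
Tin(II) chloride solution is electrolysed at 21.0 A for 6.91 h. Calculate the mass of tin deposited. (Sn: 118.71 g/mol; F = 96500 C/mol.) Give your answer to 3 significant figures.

Charge passed = 21.0 × 24876 = 5.224×10^5 C
n(e⁻) = 5.224×10^5 / 96500 = 5.413 mol
Sn²⁺ + 2e⁻ → Sn, so n(Sn) = 5.413 / 2 = 2.707 mol
m = 2.707 × 118.71 = 321 g

321 g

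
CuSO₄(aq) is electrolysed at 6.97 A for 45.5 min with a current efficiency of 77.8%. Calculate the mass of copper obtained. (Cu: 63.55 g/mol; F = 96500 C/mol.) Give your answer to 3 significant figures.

Q = 6.97 × 2730 = 19030 C
n(e⁻) = 19030 / 96500 = 0.1972 mol
Cu²⁺ + 2e⁻ → Cu, so theoretical m(Cu) = 0.09860 × 63.55 = 6.266 g
Actual mass = 77.8% × 6.266 = 4.87 g

4.87 g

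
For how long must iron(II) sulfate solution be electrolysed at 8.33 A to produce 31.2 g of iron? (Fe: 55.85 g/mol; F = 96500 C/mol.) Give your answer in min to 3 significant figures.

216 min

n(Fe) = 31.2 / 55.85 = 0.5586 mol
Fe²⁺ + 2e⁻ → Fe, so n(e⁻) = 2 × 0.5586 = 1.117 mol
Q = 1.117 × 96500 = 1.078×10^5 C
t = Q / I = 1.078×10^5 / 8.33 = 12940 s = 216 min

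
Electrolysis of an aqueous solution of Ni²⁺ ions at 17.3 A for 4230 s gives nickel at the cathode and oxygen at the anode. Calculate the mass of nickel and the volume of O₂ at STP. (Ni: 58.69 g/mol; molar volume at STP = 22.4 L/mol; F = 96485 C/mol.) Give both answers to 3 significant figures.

22.3 g Ni; 4.25 L O₂

Q = 17.3 × 4230 = 73180 C; n(e⁻) = 73180 / 96485 = 0.7585 mol
Cathode: Ni²⁺ + 2e⁻ → Ni → n(Ni) = 0.7585/2 = 0.3793 mol → 22.3 g
Anode: 2H₂O → O₂ + 4H⁺ + 4e⁻ → n(O₂) = 0.7585/4 = 0.1896 mol → 4.25 L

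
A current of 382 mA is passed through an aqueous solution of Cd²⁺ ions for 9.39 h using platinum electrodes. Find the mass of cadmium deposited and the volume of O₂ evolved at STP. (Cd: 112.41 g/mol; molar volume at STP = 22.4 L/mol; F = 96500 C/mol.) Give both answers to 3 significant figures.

Q = 0.382 × 33804 = 12910 C; n(e⁻) = 12910 / 96500 = 0.1338 mol
Cathode: Cd²⁺ + 2e⁻ → Cd → n(Cd) = 0.1338/2 = 0.06690 mol → 7.52 g
Anode: 2H₂O → O₂ + 4H⁺ + 4e⁻ → n(O₂) = 0.1338/4 = 0.03345 mol → 0.749 L

7.52 g Cd; 0.749 L O₂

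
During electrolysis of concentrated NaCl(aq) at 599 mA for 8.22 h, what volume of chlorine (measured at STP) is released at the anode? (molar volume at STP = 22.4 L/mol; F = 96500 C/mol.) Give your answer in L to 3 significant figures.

2.06 L

Q = 0.599 A × 29592 s = 17730 C
n(e⁻) = 17730 / 96500 = 0.1837 mol
2Cl⁻ → Cl₂ + 2e⁻, so n(Cl₂) = 0.1837 / 2 = 0.09185 mol
V = 0.09185 × 22.4 = 2.057 L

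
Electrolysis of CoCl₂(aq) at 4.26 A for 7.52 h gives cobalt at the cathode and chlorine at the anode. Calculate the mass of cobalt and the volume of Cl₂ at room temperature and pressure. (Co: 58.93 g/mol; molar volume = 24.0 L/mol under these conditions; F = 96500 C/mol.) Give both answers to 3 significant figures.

Q = 4.26 × 27072 = 1.153×10^5 C; n(e⁻) = 1.153×10^5 / 96500 = 1.195 mol
Cathode: Co²⁺ + 2e⁻ → Co → n(Co) = 1.195/2 = 0.5975 mol → 35.2 g
Anode: 2Cl⁻ → Cl₂ + 2e⁻ → n(Cl₂) = 1.195/2 = 0.5975 mol → 14.3 L

35.2 g Co; 14.3 L Cl₂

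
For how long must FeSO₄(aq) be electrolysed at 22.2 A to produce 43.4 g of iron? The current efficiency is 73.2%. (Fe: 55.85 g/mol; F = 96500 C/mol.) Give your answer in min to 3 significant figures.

154 min

n(Fe) = 43.4 / 55.85 = 0.7771 mol
Fe²⁺ + 2e⁻ → Fe, so n(e⁻) = 2 × 0.7771 = 1.554 mol
Q = 1.554 × 96500 / 0.732 = 2.049×10^5 C
t = Q / I = 2.049×10^5 / 22.2 = 9230 s = 154 min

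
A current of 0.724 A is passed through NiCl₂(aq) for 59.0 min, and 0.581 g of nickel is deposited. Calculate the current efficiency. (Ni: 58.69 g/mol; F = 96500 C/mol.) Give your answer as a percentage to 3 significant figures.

Q = 0.724 × 3540 = 2563 C
n(e⁻) = 2563 / 96500 = 0.02656 mol
Ni²⁺ + 2e⁻ → Ni, so theoretical n(Ni) = 0.01328 mol → 0.7794 g
Efficiency = 0.581 / 0.7794 = 0.7454 = 74.5%

74.5%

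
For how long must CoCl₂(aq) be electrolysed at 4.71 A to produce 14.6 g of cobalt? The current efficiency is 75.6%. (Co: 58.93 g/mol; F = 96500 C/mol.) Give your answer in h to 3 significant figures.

3.73 h

n(Co) = 14.6 / 58.93 = 0.2478 mol
Co²⁺ + 2e⁻ → Co, so n(e⁻) = 2 × 0.2478 = 0.4956 mol
Q = 0.4956 × 96500 / 0.756 = 63260 C
t = Q / I = 63260 / 4.71 = 13430 s = 3.73 h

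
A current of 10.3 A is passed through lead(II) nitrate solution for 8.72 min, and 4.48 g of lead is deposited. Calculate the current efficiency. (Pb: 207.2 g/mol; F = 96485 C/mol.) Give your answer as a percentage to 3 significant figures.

Q = 10.3 × 523.2 = 5389 C
n(e⁻) = 5389 / 96485 = 0.05585 mol
Pb²⁺ + 2e⁻ → Pb, so theoretical n(Pb) = 0.02793 mol → 5.787 g
Efficiency = 4.48 / 5.787 = 0.7741 = 77.4%

77.4%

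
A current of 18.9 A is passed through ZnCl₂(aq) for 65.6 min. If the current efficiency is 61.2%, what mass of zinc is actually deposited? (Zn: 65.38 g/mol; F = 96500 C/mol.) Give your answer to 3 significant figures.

15.4 g

Q = 18.9 × 3936 = 74390 C
n(e⁻) = 74390 / 96500 = 0.7709 mol
Zn²⁺ + 2e⁻ → Zn, so theoretical m(Zn) = 0.3855 × 65.38 = 25.20 g
Actual mass = 61.2% × 25.20 = 15.4 g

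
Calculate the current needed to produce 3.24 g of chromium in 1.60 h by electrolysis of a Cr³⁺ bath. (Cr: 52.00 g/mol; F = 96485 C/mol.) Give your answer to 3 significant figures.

n(Cr) = 3.24 / 52.00 = 0.06231 mol
Cr³⁺ + 3e⁻ → Cr, so n(e⁻) = 3 × 0.06231 = 0.1869 mol
Q = 0.1869 × 96485 = 18030 C
I = Q / t = 18030 / 5760 s = 3.13 A

3.13 A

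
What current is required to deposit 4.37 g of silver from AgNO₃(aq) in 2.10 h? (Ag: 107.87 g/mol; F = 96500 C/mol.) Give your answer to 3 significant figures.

0.517 A

n(Ag) = 4.37 / 107.87 = 0.04051 mol
Ag⁺ + e⁻ → Ag, so n(e⁻) = 0.04051 mol
Q = 0.04051 × 96500 = 3909 C
I = Q / t = 3909 / 7560 s = 0.517 A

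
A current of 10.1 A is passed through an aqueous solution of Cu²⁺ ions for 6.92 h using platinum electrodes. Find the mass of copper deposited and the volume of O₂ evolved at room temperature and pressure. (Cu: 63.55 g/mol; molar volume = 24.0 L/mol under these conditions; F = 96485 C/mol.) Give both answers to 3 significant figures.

82.9 g Cu; 15.6 L O₂

Q = 10.1 × 24912 = 2.516×10^5 C; n(e⁻) = 2.516×10^5 / 96485 = 2.608 mol
Cathode: Cu²⁺ + 2e⁻ → Cu → n(Cu) = 2.608/2 = 1.304 mol → 82.9 g
Anode: 2H₂O → O₂ + 4H⁺ + 4e⁻ → n(O₂) = 2.608/4 = 0.6520 mol → 15.6 L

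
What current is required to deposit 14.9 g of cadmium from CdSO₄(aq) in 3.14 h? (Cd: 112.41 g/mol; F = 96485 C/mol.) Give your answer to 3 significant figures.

2.26 A

n(Cd) = 14.9 / 112.41 = 0.1326 mol
Cd²⁺ + 2e⁻ → Cd, so n(e⁻) = 2 × 0.1326 = 0.2652 mol
Q = 0.2652 × 96485 = 25590 C
I = Q / t = 25590 / 11304 s = 2.26 A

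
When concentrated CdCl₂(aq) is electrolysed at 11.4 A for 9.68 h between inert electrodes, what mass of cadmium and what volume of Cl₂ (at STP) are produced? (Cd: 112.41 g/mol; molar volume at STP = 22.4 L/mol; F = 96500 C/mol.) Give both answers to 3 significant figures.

Q = 11.4 × 34848 = 3.973×10^5 C; n(e⁻) = 3.973×10^5 / 96500 = 4.117 mol
Cathode: Cd²⁺ + 2e⁻ → Cd → n(Cd) = 4.117/2 = 2.059 mol → 231 g
Anode: 2Cl⁻ → Cl₂ + 2e⁻ → n(Cl₂) = 4.117/2 = 2.059 mol → 46.1 L

231 g Cd; 46.1 L Cl₂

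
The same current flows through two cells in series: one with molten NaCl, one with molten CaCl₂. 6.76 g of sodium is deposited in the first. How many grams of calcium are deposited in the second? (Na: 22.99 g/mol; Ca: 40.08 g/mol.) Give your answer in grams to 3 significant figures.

5.89 g

n(Na) = 6.76 / 22.99 = 0.2940 mol
Na⁺ + e⁻ → Na, so n(e⁻) = 0.2940 mol
The cells are in series, so the same charge (and hence the same n(e⁻) = 0.2940 mol) passes through both.
Ca²⁺ + 2e⁻ → Ca, so n(Ca) = 0.2940 / 2 = 0.1470 mol
m(Ca) = 0.1470 × 40.08 = 5.89 g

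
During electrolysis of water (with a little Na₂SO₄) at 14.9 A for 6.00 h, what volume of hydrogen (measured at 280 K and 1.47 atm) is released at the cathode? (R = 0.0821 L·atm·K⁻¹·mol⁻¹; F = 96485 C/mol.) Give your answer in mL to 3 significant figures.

Q = It = 14.9 × 21600 = 3.218×10^5 C
Moles of electrons = 3.218×10^5 / 96485 = 3.335 mol
2H⁺ + 2e⁻ → H₂, so n(H₂) = 3.335 / 2 = 1.668 mol
V = nRT/P = 1.668 × 0.0821 × 280 / 1.47 = 26.08 L
= 26100 mL

26100 mL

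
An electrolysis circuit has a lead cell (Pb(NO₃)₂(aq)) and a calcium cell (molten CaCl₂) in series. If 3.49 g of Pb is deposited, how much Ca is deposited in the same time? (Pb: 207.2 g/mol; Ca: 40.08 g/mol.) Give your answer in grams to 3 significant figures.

n(Pb) = 3.49 / 207.2 = 0.01684 mol
Pb²⁺ + 2e⁻ → Pb, so n(e⁻) = 2 × 0.01684 = 0.03368 mol
The cells are in series, so the same charge (and hence the same n(e⁻) = 0.03368 mol) passes through both.
Ca²⁺ + 2e⁻ → Ca, so n(Ca) = 0.03368 / 2 = 0.01684 mol
m(Ca) = 0.01684 × 40.08 = 0.675 g

0.675 g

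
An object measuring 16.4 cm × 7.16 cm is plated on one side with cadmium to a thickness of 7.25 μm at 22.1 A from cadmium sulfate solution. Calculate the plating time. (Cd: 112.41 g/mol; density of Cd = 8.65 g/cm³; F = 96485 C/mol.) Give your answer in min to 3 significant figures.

Plated area = 16.4 × 7.16 = 117.4 cm²
Volume = 117.4 × 7.25×10⁻⁴ cm = 0.08512 cm³
m(Cd) = 0.08512 × 8.65 = 0.7363 g
n(Cd) = 0.7363 / 112.41 = 0.006550 mol; n(e⁻) = 2 × 0.006550 = 0.01310 mol
Q = 0.01310 × 96485 = 1264 C
t = 1264 / 22.1 = 57.19 s = 0.953 min

0.953 min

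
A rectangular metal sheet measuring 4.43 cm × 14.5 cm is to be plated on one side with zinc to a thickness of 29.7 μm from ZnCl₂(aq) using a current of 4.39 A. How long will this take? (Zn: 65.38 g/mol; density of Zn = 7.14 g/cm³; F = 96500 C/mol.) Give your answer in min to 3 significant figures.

Plated area = 4.43 × 14.5 = 64.24 cm²
Volume = 64.24 × 29.7×10⁻⁴ cm = 0.1908 cm³
m(Zn) = 0.1908 × 7.14 = 1.362 g
n(Zn) = 1.362 / 65.38 = 0.02083 mol; n(e⁻) = 2 × 0.02083 = 0.04166 mol
Q = 0.04166 × 96500 = 4020 C
t = 4020 / 4.39 = 915.7 s = 15.3 min

15.3 min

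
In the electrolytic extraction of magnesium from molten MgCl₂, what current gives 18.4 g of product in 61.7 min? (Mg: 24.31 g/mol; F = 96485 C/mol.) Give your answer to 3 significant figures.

39.5 A

n(Mg) = 18.4 / 24.31 = 0.7569 mol
Mg²⁺ + 2e⁻ → Mg, so n(e⁻) = 2 × 0.7569 = 1.514 mol
Q = 1.514 × 96485 = 1.461×10^5 C
I = Q / t = 1.461×10^5 / 3702 s = 39.5 A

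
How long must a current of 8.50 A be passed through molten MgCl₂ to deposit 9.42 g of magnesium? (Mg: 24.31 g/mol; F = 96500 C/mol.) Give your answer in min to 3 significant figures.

n(Mg) = 9.42 / 24.31 = 0.3875 mol
Mg²⁺ + 2e⁻ → Mg, so n(e⁻) = 2 × 0.3875 = 0.7750 mol
Q = 0.7750 × 96500 = 74790 C
t = Q / I = 74790 / 8.50 = 8799 s = 147 min

147 min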